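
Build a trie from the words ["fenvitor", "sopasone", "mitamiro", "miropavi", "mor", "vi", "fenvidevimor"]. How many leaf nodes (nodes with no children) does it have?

A leaf is a node with no children — equivalently, the end of a word that is not a proper prefix of any other stored word.
Those words: "fenvidevimor", "fenvitor", "miropavi", "mitamiro", "mor", "sopasone", "vi"
Leaf count: 7

7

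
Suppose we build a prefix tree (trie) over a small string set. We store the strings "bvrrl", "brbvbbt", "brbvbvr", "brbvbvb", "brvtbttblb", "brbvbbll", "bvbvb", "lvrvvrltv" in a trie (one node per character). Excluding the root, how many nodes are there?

36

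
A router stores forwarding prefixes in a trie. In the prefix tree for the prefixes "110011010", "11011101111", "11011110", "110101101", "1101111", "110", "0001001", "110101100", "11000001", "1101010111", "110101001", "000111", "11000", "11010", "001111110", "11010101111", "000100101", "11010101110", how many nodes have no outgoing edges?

Leaves are exactly the stored words that no other stored word extends.
Those words: "000100101", "000111", "001111110", "11000001", "110011010", "110101001", "11010101110", "11010101111", "110101100", "110101101", "11011101111", "11011110"
Leaf count: 12

12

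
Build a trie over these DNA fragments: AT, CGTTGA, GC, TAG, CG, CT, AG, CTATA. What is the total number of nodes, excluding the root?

18

Insert word by word; a character creates a node only if that edge doesn't already exist:
  "AT" → 2 new (A, T)
  "CGTTGA" → 6 new (C, G, T, T, G, A)
  "GC" → 2 new (G, C)
  "TAG" → 3 new (T, A, G)
  "CG" → prefix "CG" already present; 0 new (none)
  "CT" → prefix "C" already present; 1 new (T)
  "AG" → prefix "A" already present; 1 new (G)
  "CTATA" → prefix "CT" already present; 3 new (A, T, A)
Total nodes = 2 + 6 + 2 + 3 + 0 + 1 + 1 + 3 = 18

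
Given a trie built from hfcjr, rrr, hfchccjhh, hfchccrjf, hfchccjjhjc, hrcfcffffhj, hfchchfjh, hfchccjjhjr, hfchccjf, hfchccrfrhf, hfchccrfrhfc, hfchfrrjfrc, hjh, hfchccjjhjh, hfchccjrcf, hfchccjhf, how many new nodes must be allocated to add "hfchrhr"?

3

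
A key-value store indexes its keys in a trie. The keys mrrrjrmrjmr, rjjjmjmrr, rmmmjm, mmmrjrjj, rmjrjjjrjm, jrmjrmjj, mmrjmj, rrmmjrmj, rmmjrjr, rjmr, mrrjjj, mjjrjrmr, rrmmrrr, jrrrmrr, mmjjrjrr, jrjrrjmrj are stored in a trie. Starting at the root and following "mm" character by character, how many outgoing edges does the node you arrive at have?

3

Walk "mm" from the root, arriving at one node.
Characters that immediately follow "mm" among the stored strings: {j, m, r}.
That node has 3 child edges.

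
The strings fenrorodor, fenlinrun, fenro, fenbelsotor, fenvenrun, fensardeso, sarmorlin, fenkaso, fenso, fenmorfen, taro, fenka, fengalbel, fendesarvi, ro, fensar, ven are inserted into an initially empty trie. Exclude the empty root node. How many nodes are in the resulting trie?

79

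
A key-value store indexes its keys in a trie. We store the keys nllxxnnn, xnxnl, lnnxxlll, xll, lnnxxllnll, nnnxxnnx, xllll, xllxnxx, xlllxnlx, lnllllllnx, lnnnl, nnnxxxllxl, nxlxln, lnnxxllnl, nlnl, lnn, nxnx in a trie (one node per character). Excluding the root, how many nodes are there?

67

Trace insertions, counting only characters that open a new branch:
  "nllxxnnn" → 8 new (n, l, l, x, x, n, n, n)
  "xnxnl" → 5 new (x, n, x, n, l)
  "lnnxxlll" → 8 new (l, n, n, x, x, l, l, l)
  "xll" → prefix "x" already present; 2 new (l, l)
  "lnnxxllnll" → prefix "lnnxxll" already present; 3 new (n, l, l)
  "nnnxxnnx" → prefix "n" already present; 7 new (n, n, x, x, n, n, x)
  "xllll" → prefix "xll" already present; 2 new (l, l)
  "xllxnxx" → prefix "xll" already present; 4 new (x, n, x, x)
  "xlllxnlx" → prefix "xlll" already present; 4 new (x, n, l, x)
  "lnllllllnx" → prefix "ln" already present; 8 new (l, l, l, l, l, l, n, x)
  "lnnnl" → prefix "lnn" already present; 2 new (n, l)
  "nnnxxxllxl" → prefix "nnnxx" already present; 5 new (x, l, l, x, l)
  "nxlxln" → prefix "n" already present; 5 new (x, l, x, l, n)
  "lnnxxllnl" → prefix "lnnxxllnl" already present; 0 new (none)
  "nlnl" → prefix "nl" already present; 2 new (n, l)
  "lnn" → prefix "lnn" already present; 0 new (none)
  "nxnx" → prefix "nx" already present; 2 new (n, x)
Total nodes = 8 + 5 + 8 + 2 + 3 + 7 + 2 + 4 + 4 + 8 + 2 + 5 + 5 + 0 + 2 + 0 + 2 = 67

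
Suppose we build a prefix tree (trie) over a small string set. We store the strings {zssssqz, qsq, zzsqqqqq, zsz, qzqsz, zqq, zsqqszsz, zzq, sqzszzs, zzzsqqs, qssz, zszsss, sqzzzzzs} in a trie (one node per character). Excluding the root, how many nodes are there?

53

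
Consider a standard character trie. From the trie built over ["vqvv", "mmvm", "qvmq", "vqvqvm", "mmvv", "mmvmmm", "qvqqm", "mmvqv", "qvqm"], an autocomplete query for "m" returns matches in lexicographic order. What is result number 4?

mmvv

DFS of the "m" subtree visits, in order: "mmvm", "mmvmmm", "mmvqv", "mmvv"
Position 4: mmvv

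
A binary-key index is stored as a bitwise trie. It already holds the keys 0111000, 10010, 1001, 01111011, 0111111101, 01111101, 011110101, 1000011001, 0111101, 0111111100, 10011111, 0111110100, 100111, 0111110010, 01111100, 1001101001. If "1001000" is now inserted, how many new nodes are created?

2

The longest prefix of "1001000" already in the trie is "10010" (length 5).
Each of the 2 remaining characters creates one node.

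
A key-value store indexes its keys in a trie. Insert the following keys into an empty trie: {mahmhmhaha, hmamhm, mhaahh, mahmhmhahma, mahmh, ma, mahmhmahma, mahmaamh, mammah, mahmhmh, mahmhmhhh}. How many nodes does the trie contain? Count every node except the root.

Insert word by word; a character creates a node only if that edge doesn't already exist:
  "mahmhmhaha" → 10 new (m, a, h, m, h, m, h, a, h, a)
  "hmamhm" → 6 new (h, m, a, m, h, m)
  "mhaahh" → prefix "m" already present; 5 new (h, a, a, h, h)
  "mahmhmhahma" → prefix "mahmhmhah" already present; 2 new (m, a)
  "mahmh" → prefix "mahmh" already present; 0 new (none)
  "ma" → prefix "ma" already present; 0 new (none)
  "mahmhmahma" → prefix "mahmhm" already present; 4 new (a, h, m, a)
  "mahmaamh" → prefix "mahm" already present; 4 new (a, a, m, h)
  "mammah" → prefix "ma" already present; 4 new (m, m, a, h)
  "mahmhmh" → prefix "mahmhmh" already present; 0 new (none)
  "mahmhmhhh" → prefix "mahmhmh" already present; 2 new (h, h)
Total nodes = 10 + 6 + 5 + 2 + 0 + 0 + 4 + 4 + 4 + 0 + 2 = 37

37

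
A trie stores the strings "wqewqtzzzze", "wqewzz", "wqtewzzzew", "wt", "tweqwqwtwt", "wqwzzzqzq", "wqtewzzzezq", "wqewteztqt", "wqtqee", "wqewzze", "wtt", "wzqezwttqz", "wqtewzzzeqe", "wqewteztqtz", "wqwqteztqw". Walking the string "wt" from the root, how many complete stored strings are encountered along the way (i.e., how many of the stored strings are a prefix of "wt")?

Walk "wt" from the root; an end-of-word marker is hit whenever a stored word is a prefix of "wt".
Prefixes of the query that are stored words: "wt"
Count: 1

1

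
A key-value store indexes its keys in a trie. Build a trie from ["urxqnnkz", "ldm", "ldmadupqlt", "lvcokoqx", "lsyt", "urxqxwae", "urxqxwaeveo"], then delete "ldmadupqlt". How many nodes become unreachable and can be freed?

7

Walk "ldmadupqlt" from the leaf back toward the root, removing each node that no remaining word uses.
The suffix "adupqlt" (7 nodes) is used only by "ldmadupqlt"; "ldm" is itself a stored word, so pruning stops there.
Nodes removed: 7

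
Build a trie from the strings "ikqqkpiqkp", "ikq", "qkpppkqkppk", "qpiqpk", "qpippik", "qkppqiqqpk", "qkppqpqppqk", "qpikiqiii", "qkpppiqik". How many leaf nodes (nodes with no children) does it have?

A leaf is a node with no children — equivalently, the end of a word that is not a proper prefix of any other stored word.
Those words: "ikqqkpiqkp", "qkpppiqik", "qkpppkqkppk", "qkppqiqqpk", "qkppqpqppqk", "qpikiqiii", "qpippik", "qpiqpk"
Leaf count: 8

8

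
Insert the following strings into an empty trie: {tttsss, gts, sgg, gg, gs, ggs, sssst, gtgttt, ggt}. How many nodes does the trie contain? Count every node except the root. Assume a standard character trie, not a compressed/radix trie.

Count nodes per top-level branch (shared prefixes stored once):
  'g'-branch (gg, ggs, ggt, gs, gtgttt, gts): 11 nodes
  's'-branch (sgg, sssst): 7 nodes
  't'-branch (tttsss): 6 nodes
Sum: 24

24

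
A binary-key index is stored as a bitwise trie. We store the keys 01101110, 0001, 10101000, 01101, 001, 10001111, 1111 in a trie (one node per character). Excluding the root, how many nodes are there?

Count nodes per top-level branch (shared prefixes stored once):
  '0'-branch (0001, 001, 01101, 01101110): 12 nodes
  '1'-branch (10001111, 10101000, 1111): 17 nodes
Sum: 29

29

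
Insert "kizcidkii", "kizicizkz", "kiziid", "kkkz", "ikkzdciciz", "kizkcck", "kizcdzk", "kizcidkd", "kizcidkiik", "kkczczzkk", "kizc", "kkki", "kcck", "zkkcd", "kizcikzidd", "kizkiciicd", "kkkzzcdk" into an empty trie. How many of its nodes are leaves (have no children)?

A leaf is a node with no children — equivalently, the end of a word that is not a proper prefix of any other stored word.
Those words: "ikkzdciciz", "kcck", "kizcdzk", "kizcidkd", "kizcidkiik", "kizcikzidd", "kizicizkz", "kiziid", "kizkcck", "kizkiciicd", "kkczczzkk", "kkki", "kkkzzcdk", "zkkcd"
Leaf count: 14

14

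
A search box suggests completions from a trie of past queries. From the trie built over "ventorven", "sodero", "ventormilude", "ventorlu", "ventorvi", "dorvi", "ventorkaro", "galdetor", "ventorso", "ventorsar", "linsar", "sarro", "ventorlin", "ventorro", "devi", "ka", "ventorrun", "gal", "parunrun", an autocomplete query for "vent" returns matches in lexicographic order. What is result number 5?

ventorro

Words with prefix "vent", in lexicographic order: "ventorkaro", "ventorlin", "ventorlu", "ventormilude", "ventorro", "ventorrun", "ventorsar", "ventorso", "ventorven", "ventorvi"
The 5th is ventorro.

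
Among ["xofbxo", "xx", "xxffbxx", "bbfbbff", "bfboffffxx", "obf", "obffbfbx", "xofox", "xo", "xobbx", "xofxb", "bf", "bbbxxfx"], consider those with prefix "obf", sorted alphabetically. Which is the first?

obf

Words with prefix "obf", in lexicographic order: "obf", "obffbfbx"
The 1st is obf.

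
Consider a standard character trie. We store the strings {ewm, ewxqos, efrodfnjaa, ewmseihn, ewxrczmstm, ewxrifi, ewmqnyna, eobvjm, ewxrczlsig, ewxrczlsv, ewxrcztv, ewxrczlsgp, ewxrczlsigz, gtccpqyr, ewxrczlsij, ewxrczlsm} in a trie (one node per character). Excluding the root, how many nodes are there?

For each word, the new-node count is its length minus the longest prefix already in the trie:
  "ewm" → 3 new (e, w, m)
  "ewxqos" → prefix "ew" already present; 4 new (x, q, o, s)
  "efrodfnjaa" → prefix "e" already present; 9 new (f, r, o, d, f, n, j, a, a)
  "ewmseihn" → prefix "ewm" already present; 5 new (s, e, i, h, n)
  "ewxrczmstm" → prefix "ewx" already present; 7 new (r, c, z, m, s, t, m)
  "ewxrifi" → prefix "ewxr" already present; 3 new (i, f, i)
  "ewmqnyna" → prefix "ewm" already present; 5 new (q, n, y, n, a)
  "eobvjm" → prefix "e" already present; 5 new (o, b, v, j, m)
  "ewxrczlsig" → prefix "ewxrcz" already present; 4 new (l, s, i, g)
  "ewxrczlsv" → prefix "ewxrczls" already present; 1 new (v)
  "ewxrcztv" → prefix "ewxrcz" already present; 2 new (t, v)
  "ewxrczlsgp" → prefix "ewxrczls" already present; 2 new (g, p)
  "ewxrczlsigz" → prefix "ewxrczlsig" already present; 1 new (z)
  "gtccpqyr" → 8 new (g, t, c, c, p, q, y, r)
  "ewxrczlsij" → prefix "ewxrczlsi" already present; 1 new (j)
  "ewxrczlsm" → prefix "ewxrczls" already present; 1 new (m)
Total nodes = 3 + 4 + 9 + 5 + 7 + 3 + 5 + 5 + 4 + 1 + 2 + 2 + 1 + 8 + 1 + 1 = 61

61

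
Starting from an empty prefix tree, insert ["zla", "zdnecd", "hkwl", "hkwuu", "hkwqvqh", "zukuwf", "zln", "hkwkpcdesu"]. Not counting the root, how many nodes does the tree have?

31

Count nodes per top-level branch (shared prefixes stored once):
  'h'-branch (hkwkpcdesu, hkwl, hkwqvqh, hkwuu): 17 nodes
  'z'-branch (zdnecd, zla, zln, zukuwf): 14 nodes
Sum: 31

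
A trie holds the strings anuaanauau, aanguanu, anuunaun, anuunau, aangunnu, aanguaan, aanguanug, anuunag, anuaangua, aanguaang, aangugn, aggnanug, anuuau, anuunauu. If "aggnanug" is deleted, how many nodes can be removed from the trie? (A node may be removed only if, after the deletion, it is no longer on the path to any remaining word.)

Walk "aggnanug" from the leaf back toward the root, removing each node that no remaining word uses.
The suffix "ggnanug" (7 nodes) is used only by "aggnanug"; the node for "a" still has the child "n", so pruning stops there.
Nodes removed: 7

7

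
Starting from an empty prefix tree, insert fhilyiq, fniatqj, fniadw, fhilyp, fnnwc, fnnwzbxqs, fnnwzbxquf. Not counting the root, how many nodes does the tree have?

26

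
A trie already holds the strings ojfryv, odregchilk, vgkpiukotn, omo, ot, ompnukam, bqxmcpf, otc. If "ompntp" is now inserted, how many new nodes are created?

The longest prefix of "ompntp" already in the trie is "ompn" (length 4).
So 6 − 4 = 2 new nodes.

2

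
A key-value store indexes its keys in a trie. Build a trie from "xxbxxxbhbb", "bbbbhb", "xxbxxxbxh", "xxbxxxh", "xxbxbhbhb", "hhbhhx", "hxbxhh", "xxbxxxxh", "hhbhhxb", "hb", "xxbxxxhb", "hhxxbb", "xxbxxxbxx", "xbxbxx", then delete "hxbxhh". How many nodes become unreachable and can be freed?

5

A node on "hxbxhh"'s path can go only if nothing else ends at it or branches off below it.
The suffix "xbxhh" (5 nodes) is used only by "hxbxhh"; the node for "h" still has the child "h", so pruning stops there.
Nodes removed: 5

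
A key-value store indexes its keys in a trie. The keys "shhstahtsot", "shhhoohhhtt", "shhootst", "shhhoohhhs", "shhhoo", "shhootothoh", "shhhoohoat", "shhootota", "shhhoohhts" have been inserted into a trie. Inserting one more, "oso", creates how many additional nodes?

3

"oso" shares no prefix with any stored word, so all 3 characters open new nodes.
3 − 0 = 3 new nodes.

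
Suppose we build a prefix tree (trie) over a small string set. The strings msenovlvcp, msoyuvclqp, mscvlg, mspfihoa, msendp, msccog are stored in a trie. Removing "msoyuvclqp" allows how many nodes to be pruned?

A node on "msoyuvclqp"'s path can go only if nothing else ends at it or branches off below it.
The suffix "oyuvclqp" (8 nodes) is used only by "msoyuvclqp"; the node for "ms" still has the child "e", so pruning stops there.
Nodes removed: 8

8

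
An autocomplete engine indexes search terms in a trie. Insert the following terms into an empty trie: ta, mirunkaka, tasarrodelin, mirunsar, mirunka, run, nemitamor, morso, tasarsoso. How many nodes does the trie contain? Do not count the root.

Trace insertions, counting only characters that open a new branch:
  "ta" → 2 new (t, a)
  "mirunkaka" → 9 new (m, i, r, u, n, k, a, k, a)
  "tasarrodelin" → prefix "ta" already present; 10 new (s, a, r, r, o, d, e, l, i, n)
  "mirunsar" → prefix "mirun" already present; 3 new (s, a, r)
  "mirunka" → prefix "mirunka" already present; 0 new (none)
  "run" → 3 new (r, u, n)
  "nemitamor" → 9 new (n, e, m, i, t, a, m, o, r)
  "morso" → prefix "m" already present; 4 new (o, r, s, o)
  "tasarsoso" → prefix "tasar" already present; 4 new (s, o, s, o)
Total nodes = 2 + 9 + 10 + 3 + 0 + 3 + 9 + 4 + 4 = 44

44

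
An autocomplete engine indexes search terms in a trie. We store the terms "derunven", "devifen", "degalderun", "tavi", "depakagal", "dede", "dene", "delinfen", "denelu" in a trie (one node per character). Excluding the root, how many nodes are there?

44

Count nodes per top-level branch (shared prefixes stored once):
  'd'-branch (dede, degalderun, delinfen, dene, denelu, depakagal, derunven, devifen): 40 nodes
  't'-branch (tavi): 4 nodes
Sum: 44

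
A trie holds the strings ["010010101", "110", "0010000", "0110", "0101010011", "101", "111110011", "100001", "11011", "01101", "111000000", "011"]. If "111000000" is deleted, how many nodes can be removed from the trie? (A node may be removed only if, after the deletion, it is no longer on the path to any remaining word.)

A node on "111000000"'s path can go only if nothing else ends at it or branches off below it.
The suffix "000000" (6 nodes) is used only by "111000000"; the node for "111" still has the child "1", so pruning stops there.
Nodes removed: 6

6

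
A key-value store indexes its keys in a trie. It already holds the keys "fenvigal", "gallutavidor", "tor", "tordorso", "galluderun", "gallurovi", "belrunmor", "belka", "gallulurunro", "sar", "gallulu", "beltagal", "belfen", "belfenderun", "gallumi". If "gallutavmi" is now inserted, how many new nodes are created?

"gallutav" is already a path in the trie; the remaining "mi" must be added.
So 10 − 8 = 2 new nodes.

2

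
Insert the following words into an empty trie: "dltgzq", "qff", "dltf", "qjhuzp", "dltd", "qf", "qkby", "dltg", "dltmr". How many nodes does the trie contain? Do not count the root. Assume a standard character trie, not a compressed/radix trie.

21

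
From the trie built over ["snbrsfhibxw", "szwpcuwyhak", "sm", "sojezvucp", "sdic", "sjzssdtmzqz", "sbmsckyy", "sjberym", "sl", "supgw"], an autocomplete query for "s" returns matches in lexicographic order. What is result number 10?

DFS of the "s" subtree visits, in order: "sbmsckyy", "sdic", "sjberym", "sjzssdtmzqz", "sl", "sm", "snbrsfhibxw", "sojezvucp", "supgw", "szwpcuwyhak"
The 10th is szwpcuwyhak.

szwpcuwyhak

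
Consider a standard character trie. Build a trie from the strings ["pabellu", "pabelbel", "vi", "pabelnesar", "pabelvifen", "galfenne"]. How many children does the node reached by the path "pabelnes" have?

1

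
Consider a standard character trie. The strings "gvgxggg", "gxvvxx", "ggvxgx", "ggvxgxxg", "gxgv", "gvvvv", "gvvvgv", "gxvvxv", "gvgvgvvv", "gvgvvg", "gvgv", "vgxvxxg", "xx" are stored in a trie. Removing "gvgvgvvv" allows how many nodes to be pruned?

4

Walk "gvgvgvvv" from the leaf back toward the root, removing each node that no remaining word uses.
The suffix "gvvv" (4 nodes) is used only by "gvgvgvvv"; the node for "gvgv" still has the child "v", so pruning stops there.
Nodes removed: 4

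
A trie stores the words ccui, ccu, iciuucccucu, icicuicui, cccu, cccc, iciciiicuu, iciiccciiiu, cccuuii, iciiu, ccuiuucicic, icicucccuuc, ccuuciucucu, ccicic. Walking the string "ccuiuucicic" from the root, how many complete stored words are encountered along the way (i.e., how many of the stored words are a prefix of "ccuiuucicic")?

Check each prefix of "ccuiuucicic" against the stored set — each match is an end-marker on the path.
Prefixes of the query that are stored words: "ccu", "ccui", "ccuiuucicic"
Count: 3

3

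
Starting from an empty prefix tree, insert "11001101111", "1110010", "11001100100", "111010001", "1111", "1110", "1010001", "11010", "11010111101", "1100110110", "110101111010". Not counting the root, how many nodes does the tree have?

42

Count nodes per top-level branch (shared prefixes stored once):
  '1'-branch (1010001, 11001100100, 1100110110, 11001101111, 11010, 11010111101, 110101111010, 1110, 1110010, 111010001, 1111): 42 nodes
Sum: 42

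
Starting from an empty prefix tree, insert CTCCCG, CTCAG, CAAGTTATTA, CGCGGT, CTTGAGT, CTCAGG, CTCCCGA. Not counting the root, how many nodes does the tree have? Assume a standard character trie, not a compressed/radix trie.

For each word, the new-node count is its length minus the longest prefix already in the trie:
  "CTCCCG" → 6 new (C, T, C, C, C, G)
  "CTCAG" → prefix "CTC" already present; 2 new (A, G)
  "CAAGTTATTA" → prefix "C" already present; 9 new (A, A, G, T, T, A, T, T, A)
  "CGCGGT" → prefix "C" already present; 5 new (G, C, G, G, T)
  "CTTGAGT" → prefix "CT" already present; 5 new (T, G, A, G, T)
  "CTCAGG" → prefix "CTCAG" already present; 1 new (G)
  "CTCCCGA" → prefix "CTCCCG" already present; 1 new (A)
Total nodes = 6 + 2 + 9 + 5 + 5 + 1 + 1 = 29

29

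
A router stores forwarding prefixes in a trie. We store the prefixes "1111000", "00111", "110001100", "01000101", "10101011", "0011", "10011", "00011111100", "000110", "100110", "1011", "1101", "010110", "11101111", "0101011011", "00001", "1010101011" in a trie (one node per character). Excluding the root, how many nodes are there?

68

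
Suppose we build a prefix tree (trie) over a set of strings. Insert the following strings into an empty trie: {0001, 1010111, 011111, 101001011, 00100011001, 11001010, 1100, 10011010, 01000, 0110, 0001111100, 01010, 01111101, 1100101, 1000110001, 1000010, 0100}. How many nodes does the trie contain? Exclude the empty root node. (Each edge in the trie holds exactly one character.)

67

Count nodes per top-level branch (shared prefixes stored once):
  '0'-branch (0001, 0001111100, 00100011001, 0100, 01000, 01010, 0110, 011111, 01111101): 32 nodes
  '1'-branch (1000010, 1000110001, 10011010, 101001011, 1010111, 1100, 1100101, 11001010): 35 nodes
Sum: 67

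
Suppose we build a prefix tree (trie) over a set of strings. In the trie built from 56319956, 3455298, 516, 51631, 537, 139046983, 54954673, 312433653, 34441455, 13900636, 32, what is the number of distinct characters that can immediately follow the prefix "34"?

2

Walk "34" from the root, arriving at one node.
Characters that immediately follow "34" among the stored strings: {4, 5}.
That node has 2 child edges.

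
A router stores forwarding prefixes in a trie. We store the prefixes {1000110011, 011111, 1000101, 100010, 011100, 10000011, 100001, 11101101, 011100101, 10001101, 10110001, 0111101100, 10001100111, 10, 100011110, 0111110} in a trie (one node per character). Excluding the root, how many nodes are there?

Trace insertions, counting only characters that open a new branch:
  "1000110011" → 10 new (1, 0, 0, 0, 1, 1, 0, 0, 1, 1)
  "011111" → 6 new (0, 1, 1, 1, 1, 1)
  "1000101" → prefix "10001" already present; 2 new (0, 1)
  "100010" → prefix "100010" already present; 0 new (none)
  "011100" → prefix "0111" already present; 2 new (0, 0)
  "10000011" → prefix "1000" already present; 4 new (0, 0, 1, 1)
  "100001" → prefix "10000" already present; 1 new (1)
  "11101101" → prefix "1" already present; 7 new (1, 1, 0, 1, 1, 0, 1)
  "011100101" → prefix "011100" already present; 3 new (1, 0, 1)
  "10001101" → prefix "1000110" already present; 1 new (1)
  "10110001" → prefix "10" already present; 6 new (1, 1, 0, 0, 0, 1)
  "0111101100" → prefix "01111" already present; 5 new (0, 1, 1, 0, 0)
  "10001100111" → prefix "1000110011" already present; 1 new (1)
  "10" → prefix "10" already present; 0 new (none)
  "100011110" → prefix "100011" already present; 3 new (1, 1, 0)
  "0111110" → prefix "011111" already present; 1 new (0)
Total nodes = 10 + 6 + 2 + 0 + 2 + 4 + 1 + 7 + 3 + 1 + 6 + 5 + 1 + 0 + 3 + 1 = 52

52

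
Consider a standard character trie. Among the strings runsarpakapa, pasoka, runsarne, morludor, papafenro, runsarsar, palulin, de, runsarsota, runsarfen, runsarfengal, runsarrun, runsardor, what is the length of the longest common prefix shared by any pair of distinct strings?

9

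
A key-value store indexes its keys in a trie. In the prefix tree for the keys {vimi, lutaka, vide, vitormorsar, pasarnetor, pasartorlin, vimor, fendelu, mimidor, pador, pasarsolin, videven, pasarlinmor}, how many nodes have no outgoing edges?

Leaves are exactly the stored words that no other stored word extends.
Those words: "fendelu", "lutaka", "mimidor", "pador", "pasarlinmor", "pasarnetor", "pasarsolin", "pasartorlin", "videven", "vimi", "vimor", "vitormorsar"
Leaf count: 12

12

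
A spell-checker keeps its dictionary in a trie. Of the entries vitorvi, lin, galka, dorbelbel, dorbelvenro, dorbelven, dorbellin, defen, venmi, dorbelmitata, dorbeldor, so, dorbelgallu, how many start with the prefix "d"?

8

Filter for entries beginning with "d":
Words under "d": defen, dorbelbel, dorbeldor, dorbelgallu, dorbellin, dorbelmitata, dorbelven, dorbelvenro
Count: 8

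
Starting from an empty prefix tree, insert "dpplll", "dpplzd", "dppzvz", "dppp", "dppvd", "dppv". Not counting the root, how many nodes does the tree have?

14

Trie structure (* marks end of a word):
(root)
└─ d
   └─ p
      └─ p
         ├─ l
         │  ├─ l
         │  │  └─ l *
         │  └─ z
         │     └─ d *
         ├─ p *
         ├─ v *
         │  └─ d *
         └─ z
            └─ v
               └─ z *
Counting every labelled node above: 14.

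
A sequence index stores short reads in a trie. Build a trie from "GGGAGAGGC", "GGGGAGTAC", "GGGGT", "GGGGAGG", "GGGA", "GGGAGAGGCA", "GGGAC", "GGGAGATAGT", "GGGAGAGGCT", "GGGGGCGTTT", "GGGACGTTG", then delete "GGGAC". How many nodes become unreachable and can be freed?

0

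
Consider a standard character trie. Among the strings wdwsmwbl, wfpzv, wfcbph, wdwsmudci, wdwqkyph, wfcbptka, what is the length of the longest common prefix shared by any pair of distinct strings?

5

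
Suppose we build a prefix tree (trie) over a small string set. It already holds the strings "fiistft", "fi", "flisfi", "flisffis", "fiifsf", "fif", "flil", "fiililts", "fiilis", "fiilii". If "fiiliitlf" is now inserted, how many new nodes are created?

3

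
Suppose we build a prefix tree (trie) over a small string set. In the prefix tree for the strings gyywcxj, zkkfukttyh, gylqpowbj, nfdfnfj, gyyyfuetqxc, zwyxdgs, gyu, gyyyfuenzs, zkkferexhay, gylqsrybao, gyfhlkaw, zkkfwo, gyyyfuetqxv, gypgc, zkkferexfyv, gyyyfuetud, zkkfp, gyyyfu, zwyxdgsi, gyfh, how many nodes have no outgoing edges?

Leaves are exactly the stored words that no other stored word extends.
Those words: "gyfhlkaw", "gylqpowbj", "gylqsrybao", "gypgc", "gyu", "gyywcxj", "gyyyfuenzs", "gyyyfuetqxc", "gyyyfuetqxv", "gyyyfuetud", "nfdfnfj", "zkkferexfyv", "zkkferexhay", "zkkfp", "zkkfukttyh", "zkkfwo", "zwyxdgsi"
Leaf count: 17

17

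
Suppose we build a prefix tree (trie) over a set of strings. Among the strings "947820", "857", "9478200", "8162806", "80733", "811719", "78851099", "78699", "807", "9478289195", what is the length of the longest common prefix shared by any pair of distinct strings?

6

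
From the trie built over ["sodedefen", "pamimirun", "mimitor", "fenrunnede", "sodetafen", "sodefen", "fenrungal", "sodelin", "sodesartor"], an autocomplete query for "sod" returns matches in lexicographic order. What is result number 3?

sodelin

DFS of the "sod" subtree visits, in order: "sodedefen", "sodefen", "sodelin", "sodesartor", "sodetafen"
Position 3: sodelin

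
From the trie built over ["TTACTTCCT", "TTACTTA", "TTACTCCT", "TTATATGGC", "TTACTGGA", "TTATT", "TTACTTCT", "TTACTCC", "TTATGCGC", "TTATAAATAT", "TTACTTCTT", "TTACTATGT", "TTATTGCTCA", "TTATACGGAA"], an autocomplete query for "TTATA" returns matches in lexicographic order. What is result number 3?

Words with prefix "TTATA", in lexicographic order: "TTATAAATAT", "TTATACGGAA", "TTATATGGC"
Position 3: TTATATGGC

TTATATGGC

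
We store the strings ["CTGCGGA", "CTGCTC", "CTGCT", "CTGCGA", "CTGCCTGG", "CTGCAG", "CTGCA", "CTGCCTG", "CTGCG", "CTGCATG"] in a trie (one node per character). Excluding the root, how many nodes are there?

Trace insertions, counting only characters that open a new branch:
  "CTGCGGA" → 7 new (C, T, G, C, G, G, A)
  "CTGCTC" → prefix "CTGC" already present; 2 new (T, C)
  "CTGCT" → prefix "CTGCT" already present; 0 new (none)
  "CTGCGA" → prefix "CTGCG" already present; 1 new (A)
  "CTGCCTGG" → prefix "CTGC" already present; 4 new (C, T, G, G)
  "CTGCAG" → prefix "CTGC" already present; 2 new (A, G)
  "CTGCA" → prefix "CTGCA" already present; 0 new (none)
  "CTGCCTG" → prefix "CTGCCTG" already present; 0 new (none)
  "CTGCG" → prefix "CTGCG" already present; 0 new (none)
  "CTGCATG" → prefix "CTGCA" already present; 2 new (T, G)
Total nodes = 7 + 2 + 0 + 1 + 4 + 2 + 0 + 0 + 0 + 2 = 18

18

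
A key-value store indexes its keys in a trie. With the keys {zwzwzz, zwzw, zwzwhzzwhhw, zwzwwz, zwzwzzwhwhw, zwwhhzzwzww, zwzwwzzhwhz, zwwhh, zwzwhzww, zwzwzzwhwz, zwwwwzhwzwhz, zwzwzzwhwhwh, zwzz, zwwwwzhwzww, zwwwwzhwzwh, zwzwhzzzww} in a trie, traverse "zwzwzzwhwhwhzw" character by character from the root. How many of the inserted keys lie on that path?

4

Check each prefix of "zwzwzzwhwhwhzw" against the stored set — each match is an end-marker on the path.
Prefixes of the query that are stored words: "zwzw", "zwzwzz", "zwzwzzwhwhw", "zwzwzzwhwhwh"
Count: 4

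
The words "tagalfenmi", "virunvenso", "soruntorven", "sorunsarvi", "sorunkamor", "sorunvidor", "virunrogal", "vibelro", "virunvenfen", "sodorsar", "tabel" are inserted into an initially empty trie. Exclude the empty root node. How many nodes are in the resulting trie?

68

For each word, the new-node count is its length minus the longest prefix already in the trie:
  "tagalfenmi" → 10 new (t, a, g, a, l, f, e, n, m, i)
  "virunvenso" → 10 new (v, i, r, u, n, v, e, n, s, o)
  "soruntorven" → 11 new (s, o, r, u, n, t, o, r, v, e, n)
  "sorunsarvi" → prefix "sorun" already present; 5 new (s, a, r, v, i)
  "sorunkamor" → prefix "sorun" already present; 5 new (k, a, m, o, r)
  "sorunvidor" → prefix "sorun" already present; 5 new (v, i, d, o, r)
  "virunrogal" → prefix "virun" already present; 5 new (r, o, g, a, l)
  "vibelro" → prefix "vi" already present; 5 new (b, e, l, r, o)
  "virunvenfen" → prefix "virunven" already present; 3 new (f, e, n)
  "sodorsar" → prefix "so" already present; 6 new (d, o, r, s, a, r)
  "tabel" → prefix "ta" already present; 3 new (b, e, l)
Total nodes = 10 + 10 + 11 + 5 + 5 + 5 + 5 + 5 + 3 + 6 + 3 = 68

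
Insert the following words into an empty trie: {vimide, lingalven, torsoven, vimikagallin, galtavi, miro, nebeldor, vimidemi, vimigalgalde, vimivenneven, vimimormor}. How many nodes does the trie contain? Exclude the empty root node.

74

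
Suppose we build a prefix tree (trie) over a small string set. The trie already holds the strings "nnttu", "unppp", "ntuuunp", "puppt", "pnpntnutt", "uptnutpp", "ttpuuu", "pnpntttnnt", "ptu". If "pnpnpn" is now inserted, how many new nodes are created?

2

Walking "pnpnpn" from the root, the first 4 characters ("pnpn") follow existing edges; "p" is the first miss.
New nodes needed: |"pnpnpn"| − 4 = 6 − 4 = 2.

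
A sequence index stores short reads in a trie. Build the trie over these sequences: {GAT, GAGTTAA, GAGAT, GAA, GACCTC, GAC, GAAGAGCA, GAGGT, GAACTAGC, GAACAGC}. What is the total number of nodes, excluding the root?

30

Count nodes per top-level branch (shared prefixes stored once):
  'G'-branch (GAA, GAACAGC, GAACTAGC, GAAGAGCA, GAC, GACCTC, GAGAT, GAGGT, GAGTTAA, GAT): 30 nodes
Sum: 30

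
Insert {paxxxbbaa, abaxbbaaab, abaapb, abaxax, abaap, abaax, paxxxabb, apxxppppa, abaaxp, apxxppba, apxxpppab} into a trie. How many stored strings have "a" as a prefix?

9

Traverse to the node for "a", then collect every word in that subtree.
Words under "a": abaap, abaapb, abaax, abaaxp, abaxax, abaxbbaaab, apxxppba, apxxpppab, apxxppppa
Count: 9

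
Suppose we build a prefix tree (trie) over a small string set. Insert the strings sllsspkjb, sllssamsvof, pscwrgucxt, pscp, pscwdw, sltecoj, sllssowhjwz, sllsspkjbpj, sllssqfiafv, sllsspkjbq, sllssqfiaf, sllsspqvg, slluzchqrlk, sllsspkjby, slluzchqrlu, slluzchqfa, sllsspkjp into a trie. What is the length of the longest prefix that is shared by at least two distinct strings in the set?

Equivalently: take the maximum, over all pairs, of their longest common prefix length.
"sllssqfiaf" and "sllssqfiafv" agree on "sllssqfiaf" (10 characters) before diverging; nothing deeper is shared.
Longest shared-prefix length: 10

10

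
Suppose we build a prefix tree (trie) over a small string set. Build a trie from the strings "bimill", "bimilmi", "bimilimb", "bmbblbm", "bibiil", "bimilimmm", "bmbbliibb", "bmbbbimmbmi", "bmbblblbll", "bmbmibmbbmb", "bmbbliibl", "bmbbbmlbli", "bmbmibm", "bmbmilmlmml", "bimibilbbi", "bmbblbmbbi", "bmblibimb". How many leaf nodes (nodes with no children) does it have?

A leaf is a node with no children — equivalently, the end of a word that is not a proper prefix of any other stored word.
Those words: "bibiil", "bimibilbbi", "bimilimb", "bimilimmm", "bimill", "bimilmi", "bmbbbimmbmi", "bmbbbmlbli", "bmbblblbll", "bmbblbmbbi", "bmbbliibb", "bmbbliibl", "bmblibimb", "bmbmibmbbmb", "bmbmilmlmml"
Leaf count: 15

15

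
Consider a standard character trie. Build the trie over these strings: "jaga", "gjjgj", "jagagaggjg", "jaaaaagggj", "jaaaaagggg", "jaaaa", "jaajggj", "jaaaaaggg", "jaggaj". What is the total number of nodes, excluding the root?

Insert word by word; a character creates a node only if that edge doesn't already exist:
  "jaga" → 4 new (j, a, g, a)
  "gjjgj" → 5 new (g, j, j, g, j)
  "jagagaggjg" → prefix "jaga" already present; 6 new (g, a, g, g, j, g)
  "jaaaaagggj" → prefix "ja" already present; 8 new (a, a, a, a, g, g, g, j)
  "jaaaaagggg" → prefix "jaaaaaggg" already present; 1 new (g)
  "jaaaa" → prefix "jaaaa" already present; 0 new (none)
  "jaajggj" → prefix "jaa" already present; 4 new (j, g, g, j)
  "jaaaaaggg" → prefix "jaaaaaggg" already present; 0 new (none)
  "jaggaj" → prefix "jag" already present; 3 new (g, a, j)
Total nodes = 4 + 5 + 6 + 8 + 1 + 0 + 4 + 0 + 3 = 31

31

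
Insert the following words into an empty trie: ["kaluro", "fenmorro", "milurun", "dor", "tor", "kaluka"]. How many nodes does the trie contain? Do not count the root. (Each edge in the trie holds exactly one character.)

29

Insert word by word; a character creates a node only if that edge doesn't already exist:
  "kaluro" → 6 new (k, a, l, u, r, o)
  "fenmorro" → 8 new (f, e, n, m, o, r, r, o)
  "milurun" → 7 new (m, i, l, u, r, u, n)
  "dor" → 3 new (d, o, r)
  "tor" → 3 new (t, o, r)
  "kaluka" → prefix "kalu" already present; 2 new (k, a)
Total nodes = 6 + 8 + 7 + 3 + 3 + 2 = 29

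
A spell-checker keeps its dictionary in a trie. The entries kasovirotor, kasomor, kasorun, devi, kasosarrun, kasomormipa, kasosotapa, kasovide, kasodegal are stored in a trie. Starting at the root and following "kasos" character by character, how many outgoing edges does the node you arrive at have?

2

Walk "kasos" from the root, arriving at one node.
Distinct next characters after "kasos": a, o.
That node has 2 child edges.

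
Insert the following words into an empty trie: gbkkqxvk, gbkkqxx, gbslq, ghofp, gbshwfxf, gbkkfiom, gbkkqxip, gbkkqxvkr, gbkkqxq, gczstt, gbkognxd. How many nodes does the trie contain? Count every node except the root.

Trace insertions, counting only characters that open a new branch:
  "gbkkqxvk" → 8 new (g, b, k, k, q, x, v, k)
  "gbkkqxx" → prefix "gbkkqx" already present; 1 new (x)
  "gbslq" → prefix "gb" already present; 3 new (s, l, q)
  "ghofp" → prefix "g" already present; 4 new (h, o, f, p)
  "gbshwfxf" → prefix "gbs" already present; 5 new (h, w, f, x, f)
  "gbkkfiom" → prefix "gbkk" already present; 4 new (f, i, o, m)
  "gbkkqxip" → prefix "gbkkqx" already present; 2 new (i, p)
  "gbkkqxvkr" → prefix "gbkkqxvk" already present; 1 new (r)
  "gbkkqxq" → prefix "gbkkqx" already present; 1 new (q)
  "gczstt" → prefix "g" already present; 5 new (c, z, s, t, t)
  "gbkognxd" → prefix "gbk" already present; 5 new (o, g, n, x, d)
Total nodes = 8 + 1 + 3 + 4 + 5 + 4 + 2 + 1 + 1 + 5 + 5 = 39

39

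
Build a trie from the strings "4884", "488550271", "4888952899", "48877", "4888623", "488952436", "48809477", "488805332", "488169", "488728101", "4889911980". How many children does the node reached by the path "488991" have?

1

The children of the "488991" node are the distinct next characters among strings starting with "488991".
Characters that immediately follow "488991" among the stored strings: {1}.
That node has 1 child edge.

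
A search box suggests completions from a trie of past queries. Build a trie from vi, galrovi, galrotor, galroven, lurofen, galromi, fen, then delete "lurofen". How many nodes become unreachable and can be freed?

7

A node on "lurofen"'s path can go only if nothing else ends at it or branches off below it.
No other word shares any prefix with "lurofen", so all 7 of its nodes go.
Nodes removed: 7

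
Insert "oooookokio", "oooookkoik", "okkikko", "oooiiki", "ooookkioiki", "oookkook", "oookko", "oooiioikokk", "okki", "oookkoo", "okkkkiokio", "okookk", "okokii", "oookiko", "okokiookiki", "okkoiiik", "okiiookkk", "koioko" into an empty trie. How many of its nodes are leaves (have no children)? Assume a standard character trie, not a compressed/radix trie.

15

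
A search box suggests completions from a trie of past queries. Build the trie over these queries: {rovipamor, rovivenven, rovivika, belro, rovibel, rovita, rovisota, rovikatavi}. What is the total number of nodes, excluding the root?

38

Count nodes per top-level branch (shared prefixes stored once):
  'b'-branch (belro): 5 nodes
  'r'-branch (rovibel, rovikatavi, rovipamor, rovisota, rovita, rovivenven, rovivika): 33 nodes
Sum: 38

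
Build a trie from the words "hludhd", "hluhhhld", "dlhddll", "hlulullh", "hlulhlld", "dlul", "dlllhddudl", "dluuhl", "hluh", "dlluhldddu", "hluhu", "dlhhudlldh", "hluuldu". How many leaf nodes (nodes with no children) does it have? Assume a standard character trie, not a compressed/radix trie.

12

A leaf is a node with no children — equivalently, the end of a word that is not a proper prefix of any other stored word.
Those words: "dlhddll", "dlhhudlldh", "dlllhddudl", "dlluhldddu", "dlul", "dluuhl", "hludhd", "hluhhhld", "hluhu", "hlulhlld", "hlulullh", "hluuldu"
Leaf count: 12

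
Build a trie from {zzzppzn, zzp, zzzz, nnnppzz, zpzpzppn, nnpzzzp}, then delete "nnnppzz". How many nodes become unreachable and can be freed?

5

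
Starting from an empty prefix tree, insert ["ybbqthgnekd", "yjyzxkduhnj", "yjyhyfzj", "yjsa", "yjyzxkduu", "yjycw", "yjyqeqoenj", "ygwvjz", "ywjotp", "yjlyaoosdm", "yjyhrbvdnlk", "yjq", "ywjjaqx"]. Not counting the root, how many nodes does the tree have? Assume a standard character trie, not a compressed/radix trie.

For each word, the new-node count is its length minus the longest prefix already in the trie:
  "ybbqthgnekd" → 11 new (y, b, b, q, t, h, g, n, e, k, d)
  "yjyzxkduhnj" → prefix "y" already present; 10 new (j, y, z, x, k, d, u, h, n, j)
  "yjyhyfzj" → prefix "yjy" already present; 5 new (h, y, f, z, j)
  "yjsa" → prefix "yj" already present; 2 new (s, a)
  "yjyzxkduu" → prefix "yjyzxkdu" already present; 1 new (u)
  "yjycw" → prefix "yjy" already present; 2 new (c, w)
  "yjyqeqoenj" → prefix "yjy" already present; 7 new (q, e, q, o, e, n, j)
  "ygwvjz" → prefix "y" already present; 5 new (g, w, v, j, z)
  "ywjotp" → prefix "y" already present; 5 new (w, j, o, t, p)
  "yjlyaoosdm" → prefix "yj" already present; 8 new (l, y, a, o, o, s, d, m)
  "yjyhrbvdnlk" → prefix "yjyh" already present; 7 new (r, b, v, d, n, l, k)
  "yjq" → prefix "yj" already present; 1 new (q)
  "ywjjaqx" → prefix "ywj" already present; 4 new (j, a, q, x)
Total nodes = 11 + 10 + 5 + 2 + 1 + 2 + 7 + 5 + 5 + 8 + 7 + 1 + 4 = 68

68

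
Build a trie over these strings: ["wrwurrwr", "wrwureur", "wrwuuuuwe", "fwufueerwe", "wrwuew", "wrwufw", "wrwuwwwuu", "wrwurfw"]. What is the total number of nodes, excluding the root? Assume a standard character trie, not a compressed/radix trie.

37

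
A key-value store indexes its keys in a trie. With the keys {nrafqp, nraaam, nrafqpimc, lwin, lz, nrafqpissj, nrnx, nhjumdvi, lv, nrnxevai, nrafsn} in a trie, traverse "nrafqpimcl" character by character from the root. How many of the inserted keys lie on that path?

2

Traverse "nrafqpimcl" character by character; count nodes along the way that are marked as word ends.
Prefixes of the query that are stored words: "nrafqp", "nrafqpimc"
Count: 2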